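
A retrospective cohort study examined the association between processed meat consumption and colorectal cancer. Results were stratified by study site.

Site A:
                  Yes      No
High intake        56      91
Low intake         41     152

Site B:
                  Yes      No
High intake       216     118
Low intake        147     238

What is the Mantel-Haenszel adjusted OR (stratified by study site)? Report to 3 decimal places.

OR_MH = Σ(aᵢdᵢ/nᵢ) / Σ(bᵢcᵢ/nᵢ), where nᵢ is the stratum total.
Stratum 1 (Site A): n = 340; a·d/n = 56·152/340 = 25.0353; b·c/n = 91·41/340 = 10.9735
Stratum 2 (Site B): n = 719; a·d/n = 216·238/719 = 71.4993; b·c/n = 118·147/719 = 24.1252
OR_MH = (25.0353 + 71.4993) / (10.9735 + 24.1252) = 96.5346 / 35.0987 = 2.75038

2.750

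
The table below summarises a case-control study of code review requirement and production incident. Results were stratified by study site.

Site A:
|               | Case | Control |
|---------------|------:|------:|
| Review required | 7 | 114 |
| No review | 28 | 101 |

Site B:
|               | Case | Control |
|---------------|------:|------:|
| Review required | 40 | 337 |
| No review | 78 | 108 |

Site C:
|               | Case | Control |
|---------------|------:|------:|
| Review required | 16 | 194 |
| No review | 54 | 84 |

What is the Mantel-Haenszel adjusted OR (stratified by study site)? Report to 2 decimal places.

OR_MH = Σ(aᵢdᵢ/nᵢ) / Σ(bᵢcᵢ/nᵢ), where nᵢ is the stratum total.
Stratum 1 (Site A): n = 250; a·d/n = 7·101/250 = 2.8280; b·c/n = 114·28/250 = 12.7680
Stratum 2 (Site B): n = 563; a·d/n = 40·108/563 = 7.6732; b·c/n = 337·78/563 = 46.6892
Stratum 3 (Site C): n = 348; a·d/n = 16·84/348 = 3.8621; b·c/n = 194·54/348 = 30.1034
OR_MH = (2.8280 + 7.6732 + 3.8621) / (12.7680 + 46.6892 + 30.1034) = 14.3632 / 89.5606 = 0.16037

0.16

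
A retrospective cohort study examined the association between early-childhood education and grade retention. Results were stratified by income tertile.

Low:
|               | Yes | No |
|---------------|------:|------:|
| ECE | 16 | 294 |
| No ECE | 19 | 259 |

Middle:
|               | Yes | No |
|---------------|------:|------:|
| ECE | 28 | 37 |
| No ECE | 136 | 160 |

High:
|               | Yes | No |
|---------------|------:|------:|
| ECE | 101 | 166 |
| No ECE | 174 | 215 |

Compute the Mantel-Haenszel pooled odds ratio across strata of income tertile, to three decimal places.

0.779

OR_MH = Σ(aᵢdᵢ/nᵢ) / Σ(bᵢcᵢ/nᵢ), where nᵢ is the stratum total.
Stratum 1 (Low): n = 588; a·d/n = 16·259/588 = 7.0476; b·c/n = 294·19/588 = 9.5000
Stratum 2 (Middle): n = 361; a·d/n = 28·160/361 = 12.4100; b·c/n = 37·136/361 = 13.9391
Stratum 3 (High): n = 656; a·d/n = 101·215/656 = 33.1021; b·c/n = 166·174/656 = 44.0305
OR_MH = (7.0476 + 12.4100 + 33.1021) / (9.5000 + 13.9391 + 44.0305) = 52.5597 / 67.4695 = 0.77901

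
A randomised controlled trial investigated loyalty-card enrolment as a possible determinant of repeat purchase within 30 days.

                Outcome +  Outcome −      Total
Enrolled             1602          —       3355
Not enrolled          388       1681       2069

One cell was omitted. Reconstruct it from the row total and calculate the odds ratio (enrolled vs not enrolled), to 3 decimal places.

3.959

The missing cell is in the exposed row: 3355 − 1602 = 1753.
So a = 1602, b = 1753, c = 388, d = 1681.
OR = (a·d)/(b·c) = (1602 × 1681) / (1753 × 388) = 2692962 / 680164 = 3.95928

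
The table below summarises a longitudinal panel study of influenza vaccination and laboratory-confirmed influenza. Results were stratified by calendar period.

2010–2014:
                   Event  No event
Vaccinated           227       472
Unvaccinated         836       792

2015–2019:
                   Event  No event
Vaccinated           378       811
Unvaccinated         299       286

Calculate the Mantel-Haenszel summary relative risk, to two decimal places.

0.63

RR_MH = Σ(aᵢ·n₀ᵢ/nᵢ) / Σ(cᵢ·n₁ᵢ/nᵢ), with n₁ᵢ = aᵢ+bᵢ (exposed), n₀ᵢ = cᵢ+dᵢ (unexposed), nᵢ = n₁ᵢ+n₀ᵢ.
Stratum 1 (2010–2014): n₁ = 699, n₀ = 1628, n = 2327; a·n₀/n = 227·1628/2327 = 158.8122; c·n₁/n = 836·699/2327 = 251.1233
Stratum 2 (2015–2019): n₁ = 1189, n₀ = 585, n = 1774; a·n₀/n = 378·585/1774 = 124.6505; c·n₁/n = 299·1189/1774 = 200.4008
RR_MH = (158.8122 + 124.6505) / (251.1233 + 200.4008) = 283.4627 / 451.5241 = 0.62779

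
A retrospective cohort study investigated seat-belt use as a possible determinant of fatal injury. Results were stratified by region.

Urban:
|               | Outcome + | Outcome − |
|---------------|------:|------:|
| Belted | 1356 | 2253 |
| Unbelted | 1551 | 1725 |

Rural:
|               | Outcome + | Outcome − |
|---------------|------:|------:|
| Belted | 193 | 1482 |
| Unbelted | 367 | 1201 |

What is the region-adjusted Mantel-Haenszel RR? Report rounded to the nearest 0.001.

0.737

RR_MH = Σ(aᵢ·n₀ᵢ/nᵢ) / Σ(cᵢ·n₁ᵢ/nᵢ), with n₁ᵢ = aᵢ+bᵢ (exposed), n₀ᵢ = cᵢ+dᵢ (unexposed), nᵢ = n₁ᵢ+n₀ᵢ.
Stratum 1 (Urban): n₁ = 3609, n₀ = 3276, n = 6885; a·n₀/n = 1356·3276/6885 = 645.2078; c·n₁/n = 1551·3609/6885 = 813.0078
Stratum 2 (Rural): n₁ = 1675, n₀ = 1568, n = 3243; a·n₀/n = 193·1568/3243 = 93.3161; c·n₁/n = 367·1675/3243 = 189.5544
RR_MH = (645.2078 + 93.3161) / (813.0078 + 189.5544) = 738.5239 / 1002.5623 = 0.73664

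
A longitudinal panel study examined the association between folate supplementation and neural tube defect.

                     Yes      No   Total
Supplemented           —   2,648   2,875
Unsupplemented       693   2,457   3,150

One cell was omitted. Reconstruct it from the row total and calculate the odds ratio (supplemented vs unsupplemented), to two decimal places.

0.30

The missing cell is in the exposed row: 2875 − 2648 = 227.
So a = 227, b = 2648, c = 693, d = 2457.
OR = (a·d)/(b·c) = (227 × 2457) / (2648 × 693) = 557739 / 1835064 = 0.30393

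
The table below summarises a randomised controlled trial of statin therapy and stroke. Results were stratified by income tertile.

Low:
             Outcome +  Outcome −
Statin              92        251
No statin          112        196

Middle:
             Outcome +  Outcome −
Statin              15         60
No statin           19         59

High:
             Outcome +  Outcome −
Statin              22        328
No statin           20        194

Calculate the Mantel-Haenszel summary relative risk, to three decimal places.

0.737

RR_MH = Σ(aᵢ·n₀ᵢ/nᵢ) / Σ(cᵢ·n₁ᵢ/nᵢ), with n₁ᵢ = aᵢ+bᵢ (exposed), n₀ᵢ = cᵢ+dᵢ (unexposed), nᵢ = n₁ᵢ+n₀ᵢ.
Stratum 1 (Low): n₁ = 343, n₀ = 308, n = 651; a·n₀/n = 92·308/651 = 43.5269; c·n₁/n = 112·343/651 = 59.0108
Stratum 2 (Middle): n₁ = 75, n₀ = 78, n = 153; a·n₀/n = 15·78/153 = 7.6471; c·n₁/n = 19·75/153 = 9.3137
Stratum 3 (High): n₁ = 350, n₀ = 214, n = 564; a·n₀/n = 22·214/564 = 8.3475; c·n₁/n = 20·350/564 = 12.4113
RR_MH = (43.5269 + 7.6471 + 8.3475) / (59.0108 + 9.3137 + 12.4113) = 59.5215 / 80.7358 = 0.73724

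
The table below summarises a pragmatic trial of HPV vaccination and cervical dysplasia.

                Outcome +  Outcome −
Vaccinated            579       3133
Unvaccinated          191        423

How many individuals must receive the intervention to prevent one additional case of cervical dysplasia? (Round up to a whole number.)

7

Risk in treated group = 579/3712 = 0.15598; risk in control = 191/614 = 0.31107.
Absolute risk reduction = 0.31107 − 0.15598 = 0.15509
NNT = 1 / ARR = 1 / 0.15509 = 6.448 → round up → 7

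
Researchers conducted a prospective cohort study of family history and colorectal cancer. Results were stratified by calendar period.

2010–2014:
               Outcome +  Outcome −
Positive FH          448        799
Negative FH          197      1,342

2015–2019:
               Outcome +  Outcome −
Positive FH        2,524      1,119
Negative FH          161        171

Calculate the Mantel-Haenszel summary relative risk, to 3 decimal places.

RR_MH = Σ(aᵢ·n₀ᵢ/nᵢ) / Σ(cᵢ·n₁ᵢ/nᵢ), with n₁ᵢ = aᵢ+bᵢ (exposed), n₀ᵢ = cᵢ+dᵢ (unexposed), nᵢ = n₁ᵢ+n₀ᵢ.
Stratum 1 (2010–2014): n₁ = 1247, n₀ = 1539, n = 2786; a·n₀/n = 448·1539/2786 = 247.4774; c·n₁/n = 197·1247/2786 = 88.1762
Stratum 2 (2015–2019): n₁ = 3643, n₀ = 332, n = 3975; a·n₀/n = 2524·332/3975 = 210.8096; c·n₁/n = 161·3643/3975 = 147.5530
RR_MH = (247.4774 + 210.8096) / (88.1762 + 147.5530) = 458.2869 / 235.7292 = 1.94412

1.944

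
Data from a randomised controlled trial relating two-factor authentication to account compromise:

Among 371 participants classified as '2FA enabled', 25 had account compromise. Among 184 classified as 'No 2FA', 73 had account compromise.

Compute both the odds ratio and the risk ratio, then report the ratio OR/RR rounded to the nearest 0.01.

From the description: a = 25, b = 346, c = 73, d = 111.
OR = (25·111)/(346·73) = 2775/25258 = 0.10987
Risk in exposed = 25/371 = 0.06739; risk in unexposed = 73/184 = 0.39674; RR = 0.16985
OR/RR = 0.10987 / 0.16985 = 0.64685
The outcome is not rare, so the OR lies further from 1 than the RR.

0.65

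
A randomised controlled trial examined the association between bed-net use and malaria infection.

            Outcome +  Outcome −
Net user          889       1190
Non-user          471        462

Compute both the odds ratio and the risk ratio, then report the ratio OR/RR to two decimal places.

Cells: a = 889, b = 1190, c = 471, d = 462.
OR = (889·462)/(1190·471) = 410718/560490 = 0.73278
Risk in exposed = 889/2079 = 0.42761; risk in unexposed = 471/933 = 0.50482; RR = 0.84705
OR/RR = 0.73278 / 0.84705 = 0.86510
The outcome is not rare, so the OR lies further from 1 than the RR.

0.87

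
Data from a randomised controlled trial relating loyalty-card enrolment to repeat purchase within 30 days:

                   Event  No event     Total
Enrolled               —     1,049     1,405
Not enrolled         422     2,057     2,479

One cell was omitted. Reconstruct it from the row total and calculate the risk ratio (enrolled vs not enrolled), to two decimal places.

The missing cell is in the exposed row: 1405 − 1049 = 356.
So a = 356, b = 1049, c = 422, d = 2057.
RR = [a/(a+b)] / [c/(c+d)] = (356/1405) / (422/2479) = 0.25338/0.17023 = 1.48846

1.49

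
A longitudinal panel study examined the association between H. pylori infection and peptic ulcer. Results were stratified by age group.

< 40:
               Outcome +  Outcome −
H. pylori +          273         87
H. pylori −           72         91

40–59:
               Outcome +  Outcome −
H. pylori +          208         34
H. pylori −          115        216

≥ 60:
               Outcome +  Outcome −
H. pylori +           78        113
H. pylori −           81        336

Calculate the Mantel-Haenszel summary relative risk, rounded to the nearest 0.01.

2.09

RR_MH = Σ(aᵢ·n₀ᵢ/nᵢ) / Σ(cᵢ·n₁ᵢ/nᵢ), with n₁ᵢ = aᵢ+bᵢ (exposed), n₀ᵢ = cᵢ+dᵢ (unexposed), nᵢ = n₁ᵢ+n₀ᵢ.
Stratum 1 (< 40): n₁ = 360, n₀ = 163, n = 523; a·n₀/n = 273·163/523 = 85.0841; c·n₁/n = 72·360/523 = 49.5602
Stratum 2 (40–59): n₁ = 242, n₀ = 331, n = 573; a·n₀/n = 208·331/573 = 120.1536; c·n₁/n = 115·242/573 = 48.5689
Stratum 3 (≥ 60): n₁ = 191, n₀ = 417, n = 608; a·n₀/n = 78·417/608 = 53.4967; c·n₁/n = 81·191/608 = 25.4457
RR_MH = (85.0841 + 120.1536 + 53.4967) / (49.5602 + 48.5689 + 25.4457) = 258.7344 / 123.5749 = 2.09375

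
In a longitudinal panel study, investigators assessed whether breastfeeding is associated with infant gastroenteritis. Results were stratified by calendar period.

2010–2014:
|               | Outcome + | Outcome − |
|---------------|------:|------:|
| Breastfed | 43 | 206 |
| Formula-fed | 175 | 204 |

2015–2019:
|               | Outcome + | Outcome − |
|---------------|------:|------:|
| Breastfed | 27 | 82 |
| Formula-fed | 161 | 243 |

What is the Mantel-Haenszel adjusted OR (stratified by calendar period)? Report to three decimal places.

OR_MH = Σ(aᵢdᵢ/nᵢ) / Σ(bᵢcᵢ/nᵢ), where nᵢ is the stratum total.
Stratum 1 (2010–2014): n = 628; a·d/n = 43·204/628 = 13.9682; b·c/n = 206·175/628 = 57.4045
Stratum 2 (2015–2019): n = 513; a·d/n = 27·243/513 = 12.7895; b·c/n = 82·161/513 = 25.7349
OR_MH = (13.9682 + 12.7895) / (57.4045 + 25.7349) = 26.7576 / 83.1394 = 0.32184

0.322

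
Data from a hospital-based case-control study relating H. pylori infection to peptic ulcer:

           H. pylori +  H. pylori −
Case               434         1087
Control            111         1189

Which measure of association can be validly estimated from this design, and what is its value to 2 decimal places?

Reading the table with exposure as columns: a = 434 (H. pylori +, case), b = 111 (H. pylori +, non-case), c = 1087 (H. pylori −, case), d = 1189.
This is a hospital-based case-control study: participants were sampled on outcome status, so risks in the source population cannot be estimated directly — relative risk is not valid here. The odds ratio is the appropriate measure.
OR = (a·d)/(b·c) = (434 × 1189) / (111 × 1087) = 516026 / 120657 = 4.27680

4.28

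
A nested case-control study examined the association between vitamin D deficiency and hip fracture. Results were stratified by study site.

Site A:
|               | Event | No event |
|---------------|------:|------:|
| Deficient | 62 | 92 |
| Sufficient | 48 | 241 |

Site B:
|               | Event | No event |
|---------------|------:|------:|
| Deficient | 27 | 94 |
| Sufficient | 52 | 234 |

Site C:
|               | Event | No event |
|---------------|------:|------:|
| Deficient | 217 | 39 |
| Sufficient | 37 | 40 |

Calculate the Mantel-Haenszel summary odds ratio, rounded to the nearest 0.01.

2.86

OR_MH = Σ(aᵢdᵢ/nᵢ) / Σ(bᵢcᵢ/nᵢ), where nᵢ is the stratum total.
Stratum 1 (Site A): n = 443; a·d/n = 62·241/443 = 33.7291; b·c/n = 92·48/443 = 9.9684
Stratum 2 (Site B): n = 407; a·d/n = 27·234/407 = 15.5233; b·c/n = 94·52/407 = 12.0098
Stratum 3 (Site C): n = 333; a·d/n = 217·40/333 = 26.0661; b·c/n = 39·37/333 = 4.3333
OR_MH = (33.7291 + 15.5233 + 26.0661) / (9.9684 + 12.0098 + 4.3333) = 75.3185 / 26.3116 = 2.86256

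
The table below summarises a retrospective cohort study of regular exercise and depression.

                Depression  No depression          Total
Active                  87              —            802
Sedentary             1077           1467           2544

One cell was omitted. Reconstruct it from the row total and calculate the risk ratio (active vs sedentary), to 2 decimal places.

0.26

The missing cell is in the exposed row: 802 − 87 = 715.
So a = 87, b = 715, c = 1077, d = 1467.
RR = [a/(a+b)] / [c/(c+d)] = (87/802) / (1077/2544) = 0.10848/0.42335 = 0.25624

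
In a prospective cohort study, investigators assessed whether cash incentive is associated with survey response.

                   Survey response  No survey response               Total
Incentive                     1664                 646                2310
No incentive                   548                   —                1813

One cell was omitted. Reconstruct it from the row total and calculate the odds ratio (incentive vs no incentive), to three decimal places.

The missing cell is in the unexposed row: 1813 − 548 = 1265.
So a = 1664, b = 646, c = 548, d = 1265.
OR = (a·d)/(b·c) = (1664 × 1265) / (646 × 548) = 2104960 / 354008 = 5.94608

5.946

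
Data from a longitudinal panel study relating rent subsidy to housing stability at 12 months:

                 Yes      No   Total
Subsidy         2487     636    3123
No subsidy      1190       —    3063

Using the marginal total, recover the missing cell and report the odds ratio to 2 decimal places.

The missing cell is in the unexposed row: 3063 − 1190 = 1873.
So a = 2487, b = 636, c = 1190, d = 1873.
OR = (a·d)/(b·c) = (2487 × 1873) / (636 × 1190) = 4658151 / 756840 = 6.15474

6.15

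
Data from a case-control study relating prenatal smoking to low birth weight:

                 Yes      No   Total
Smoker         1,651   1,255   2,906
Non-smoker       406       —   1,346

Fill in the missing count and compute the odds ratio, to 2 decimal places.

The missing cell is in the unexposed row: 1346 − 406 = 940.
So a = 1651, b = 1255, c = 406, d = 940.
OR = (a·d)/(b·c) = (1651 × 940) / (1255 × 406) = 1551940 / 509530 = 3.04583

3.05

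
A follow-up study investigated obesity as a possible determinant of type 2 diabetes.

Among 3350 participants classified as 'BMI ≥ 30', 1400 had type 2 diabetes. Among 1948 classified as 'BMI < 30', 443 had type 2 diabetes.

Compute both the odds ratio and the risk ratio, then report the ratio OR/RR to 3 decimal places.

1.327

From the description: a = 1400, b = 1950, c = 443, d = 1505.
OR = (1400·1505)/(1950·443) = 2107000/863850 = 2.43908
Risk in exposed = 1400/3350 = 0.41791; risk in unexposed = 443/1948 = 0.22741; RR = 1.83767
OR/RR = 2.43908 / 1.83767 = 1.32727
The outcome is not rare, so the OR lies further from 1 than the RR.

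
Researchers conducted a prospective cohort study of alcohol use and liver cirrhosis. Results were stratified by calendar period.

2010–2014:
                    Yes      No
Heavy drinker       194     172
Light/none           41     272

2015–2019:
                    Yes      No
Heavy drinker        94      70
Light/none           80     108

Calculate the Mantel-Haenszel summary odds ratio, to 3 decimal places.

OR_MH = Σ(aᵢdᵢ/nᵢ) / Σ(bᵢcᵢ/nᵢ), where nᵢ is the stratum total.
Stratum 1 (2010–2014): n = 679; a·d/n = 194·272/679 = 77.7143; b·c/n = 172·41/679 = 10.3859
Stratum 2 (2015–2019): n = 352; a·d/n = 94·108/352 = 28.8409; b·c/n = 70·80/352 = 15.9091
OR_MH = (77.7143 + 28.8409) / (10.3859 + 15.9091) = 106.5552 / 26.2950 = 4.05231

4.052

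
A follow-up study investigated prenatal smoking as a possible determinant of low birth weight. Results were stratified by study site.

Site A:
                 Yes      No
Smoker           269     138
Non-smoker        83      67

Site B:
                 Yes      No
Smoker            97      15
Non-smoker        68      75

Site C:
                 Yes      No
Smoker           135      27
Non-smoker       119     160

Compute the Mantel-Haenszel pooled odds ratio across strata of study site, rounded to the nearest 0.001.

3.450

OR_MH = Σ(aᵢdᵢ/nᵢ) / Σ(bᵢcᵢ/nᵢ), where nᵢ is the stratum total.
Stratum 1 (Site A): n = 557; a·d/n = 269·67/557 = 32.3573; b·c/n = 138·83/557 = 20.5637
Stratum 2 (Site B): n = 255; a·d/n = 97·75/255 = 28.5294; b·c/n = 15·68/255 = 4.0000
Stratum 3 (Site C): n = 441; a·d/n = 135·160/441 = 48.9796; b·c/n = 27·119/441 = 7.2857
OR_MH = (32.3573 + 28.5294 + 48.9796) / (20.5637 + 4.0000 + 7.2857) = 109.8663 / 31.8494 = 3.44955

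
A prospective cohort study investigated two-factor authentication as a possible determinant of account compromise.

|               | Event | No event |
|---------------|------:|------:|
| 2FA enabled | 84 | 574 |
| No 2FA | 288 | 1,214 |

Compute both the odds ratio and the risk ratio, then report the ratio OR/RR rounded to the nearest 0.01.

0.93

Cells: a = 84, b = 574, c = 288, d = 1214.
OR = (84·1214)/(574·288) = 101976/165312 = 0.61687
Risk in exposed = 84/658 = 0.12766; risk in unexposed = 288/1502 = 0.19174; RR = 0.66578
OR/RR = 0.61687 / 0.66578 = 0.92654
The outcome is not rare, so the OR lies further from 1 than the RR.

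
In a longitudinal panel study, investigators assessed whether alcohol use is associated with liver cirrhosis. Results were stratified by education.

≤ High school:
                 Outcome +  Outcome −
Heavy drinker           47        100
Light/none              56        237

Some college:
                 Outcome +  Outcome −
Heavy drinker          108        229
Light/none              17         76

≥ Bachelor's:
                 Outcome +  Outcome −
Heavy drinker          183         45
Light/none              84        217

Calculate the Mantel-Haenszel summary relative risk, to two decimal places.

2.33

RR_MH = Σ(aᵢ·n₀ᵢ/nᵢ) / Σ(cᵢ·n₁ᵢ/nᵢ), with n₁ᵢ = aᵢ+bᵢ (exposed), n₀ᵢ = cᵢ+dᵢ (unexposed), nᵢ = n₁ᵢ+n₀ᵢ.
Stratum 1 (≤ High school): n₁ = 147, n₀ = 293, n = 440; a·n₀/n = 47·293/440 = 31.2977; c·n₁/n = 56·147/440 = 18.7091
Stratum 2 (Some college): n₁ = 337, n₀ = 93, n = 430; a·n₀/n = 108·93/430 = 23.3581; c·n₁/n = 17·337/430 = 13.3233
Stratum 3 (≥ Bachelor's): n₁ = 228, n₀ = 301, n = 529; a·n₀/n = 183·301/529 = 104.1267; c·n₁/n = 84·228/529 = 36.2042
RR_MH = (31.2977 + 23.3581 + 104.1267) / (18.7091 + 13.3233 + 36.2042) = 158.7825 / 68.2365 = 2.32694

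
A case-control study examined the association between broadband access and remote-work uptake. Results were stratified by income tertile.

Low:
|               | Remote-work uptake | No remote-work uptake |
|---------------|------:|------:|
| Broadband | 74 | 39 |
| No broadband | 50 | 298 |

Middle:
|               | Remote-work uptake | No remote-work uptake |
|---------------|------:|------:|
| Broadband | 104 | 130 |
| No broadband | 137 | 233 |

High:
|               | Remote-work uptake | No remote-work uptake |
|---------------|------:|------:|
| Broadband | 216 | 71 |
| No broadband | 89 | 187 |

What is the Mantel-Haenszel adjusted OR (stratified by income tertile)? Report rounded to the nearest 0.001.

OR_MH = Σ(aᵢdᵢ/nᵢ) / Σ(bᵢcᵢ/nᵢ), where nᵢ is the stratum total.
Stratum 1 (Low): n = 461; a·d/n = 74·298/461 = 47.8351; b·c/n = 39·50/461 = 4.2299
Stratum 2 (Middle): n = 604; a·d/n = 104·233/604 = 40.1192; b·c/n = 130·137/604 = 29.4868
Stratum 3 (High): n = 563; a·d/n = 216·187/563 = 71.7442; b·c/n = 71·89/563 = 11.2238
OR_MH = (47.8351 + 40.1192 + 71.7442) / (4.2299 + 29.4868 + 11.2238) = 159.6986 / 44.9405 = 3.55356

3.554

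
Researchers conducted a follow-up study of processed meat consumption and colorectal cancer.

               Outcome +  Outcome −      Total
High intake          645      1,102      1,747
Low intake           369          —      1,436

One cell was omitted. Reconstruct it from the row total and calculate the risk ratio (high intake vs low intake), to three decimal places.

1.437

The missing cell is in the unexposed row: 1436 − 369 = 1067.
So a = 645, b = 1102, c = 369, d = 1067.
RR = [a/(a+b)] / [c/(c+d)] = (645/1747) / (369/1436) = 0.36920/0.25696 = 1.43680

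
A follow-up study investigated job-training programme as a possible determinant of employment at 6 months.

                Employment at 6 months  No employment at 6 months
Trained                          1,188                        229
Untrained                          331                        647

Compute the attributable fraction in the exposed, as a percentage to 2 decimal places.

59.63

Cells: a = 1188, b = 229, c = 331, d = 647.
Risk in exposed = 1188/1417 = 0.83839; risk in unexposed = 331/978 = 0.33845.
RR = 0.83839/0.33845 = 2.47718
AR% = (RR − 1)/RR × 100 = (2.47718 − 1)/2.47718 × 100 = 59.6315%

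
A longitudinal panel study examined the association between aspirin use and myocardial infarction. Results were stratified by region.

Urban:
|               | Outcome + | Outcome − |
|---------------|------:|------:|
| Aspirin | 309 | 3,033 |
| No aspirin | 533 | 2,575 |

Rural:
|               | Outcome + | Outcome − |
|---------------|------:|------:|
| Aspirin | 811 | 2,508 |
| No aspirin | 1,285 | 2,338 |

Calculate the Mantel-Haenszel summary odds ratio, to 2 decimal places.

0.55

OR_MH = Σ(aᵢdᵢ/nᵢ) / Σ(bᵢcᵢ/nᵢ), where nᵢ is the stratum total.
Stratum 1 (Urban): n = 6450; a·d/n = 309·2575/6450 = 123.3605; b·c/n = 3033·533/6450 = 250.6340
Stratum 2 (Rural): n = 6942; a·d/n = 811·2338/6942 = 273.1371; b·c/n = 2508·1285/6942 = 464.2437
OR_MH = (123.3605 + 273.1371) / (250.6340 + 464.2437) = 396.4976 / 714.8777 = 0.55464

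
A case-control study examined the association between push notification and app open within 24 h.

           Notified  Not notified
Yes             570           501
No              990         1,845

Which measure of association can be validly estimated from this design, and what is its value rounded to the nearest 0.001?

Reading the table with exposure as columns: a = 570 (Notified, case), b = 990 (Notified, non-case), c = 501 (Not notified, case), d = 1845.
This is a case-control study: participants were sampled on outcome status, so risks in the source population cannot be estimated directly — relative risk is not valid here. The odds ratio is the appropriate measure.
OR = (a·d)/(b·c) = (570 × 1845) / (990 × 501) = 1051650 / 495990 = 2.12030

2.120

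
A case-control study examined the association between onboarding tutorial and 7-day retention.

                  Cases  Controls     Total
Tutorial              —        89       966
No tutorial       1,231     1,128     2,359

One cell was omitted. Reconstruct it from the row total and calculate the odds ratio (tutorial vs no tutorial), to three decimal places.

The missing cell is in the exposed row: 966 − 89 = 877.
So a = 877, b = 89, c = 1231, d = 1128.
OR = (a·d)/(b·c) = (877 × 1128) / (89 × 1231) = 989256 / 109559 = 9.02944

9.029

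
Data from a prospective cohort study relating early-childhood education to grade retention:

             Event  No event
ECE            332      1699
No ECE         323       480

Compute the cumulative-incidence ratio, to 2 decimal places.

Cells: a = 332, b = 1699, c = 323, d = 480.
Risk in exposed = 332/2031 = 0.16347; risk in unexposed = 323/803 = 0.40224.
RR = 0.16347 / 0.40224 = 0.40639
The risk is 59% lower among the exposed than among the unexposed.

0.41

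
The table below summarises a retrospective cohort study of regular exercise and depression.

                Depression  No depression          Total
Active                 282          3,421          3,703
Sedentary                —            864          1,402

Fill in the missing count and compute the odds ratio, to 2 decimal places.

0.13

The missing cell is in the unexposed row: 1402 − 864 = 538.
So a = 282, b = 3421, c = 538, d = 864.
OR = (a·d)/(b·c) = (282 × 864) / (3421 × 538) = 243648 / 1840498 = 0.13238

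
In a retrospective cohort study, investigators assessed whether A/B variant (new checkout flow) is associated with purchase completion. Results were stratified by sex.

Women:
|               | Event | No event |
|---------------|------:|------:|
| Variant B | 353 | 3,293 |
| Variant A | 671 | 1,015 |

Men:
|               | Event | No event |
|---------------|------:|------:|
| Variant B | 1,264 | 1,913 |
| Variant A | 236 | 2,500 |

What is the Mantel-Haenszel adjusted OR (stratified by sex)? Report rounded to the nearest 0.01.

1.23

OR_MH = Σ(aᵢdᵢ/nᵢ) / Σ(bᵢcᵢ/nᵢ), where nᵢ is the stratum total.
Stratum 1 (Women): n = 5332; a·d/n = 353·1015/5332 = 67.1971; b·c/n = 3293·671/5332 = 414.4042
Stratum 2 (Men): n = 5913; a·d/n = 1264·2500/5913 = 534.4157; b·c/n = 1913·236/5913 = 76.3518
OR_MH = (67.1971 + 534.4157) / (414.4042 + 76.3518) = 601.6128 / 490.7559 = 1.22589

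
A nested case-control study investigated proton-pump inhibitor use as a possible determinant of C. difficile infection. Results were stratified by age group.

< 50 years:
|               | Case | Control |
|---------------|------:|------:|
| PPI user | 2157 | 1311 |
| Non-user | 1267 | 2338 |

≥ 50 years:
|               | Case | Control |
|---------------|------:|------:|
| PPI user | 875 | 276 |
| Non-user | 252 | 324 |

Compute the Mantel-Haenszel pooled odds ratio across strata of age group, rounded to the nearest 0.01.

OR_MH = Σ(aᵢdᵢ/nᵢ) / Σ(bᵢcᵢ/nᵢ), where nᵢ is the stratum total.
Stratum 1 (< 50 years): n = 7073; a·d/n = 2157·2338/7073 = 713.0024; b·c/n = 1311·1267/7073 = 234.8419
Stratum 2 (≥ 50 years): n = 1727; a·d/n = 875·324/1727 = 164.1575; b·c/n = 276·252/1727 = 40.2733
OR_MH = (713.0024 + 164.1575) / (234.8419 + 40.2733) = 877.1599 / 275.1152 = 3.18834

3.19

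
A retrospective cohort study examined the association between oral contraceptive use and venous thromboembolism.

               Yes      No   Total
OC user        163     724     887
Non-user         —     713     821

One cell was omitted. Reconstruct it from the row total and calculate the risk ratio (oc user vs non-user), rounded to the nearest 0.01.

1.40

The missing cell is in the unexposed row: 821 − 713 = 108.
So a = 163, b = 724, c = 108, d = 713.
RR = [a/(a+b)] / [c/(c+d)] = (163/887) / (108/821) = 0.18377/0.13155 = 1.39696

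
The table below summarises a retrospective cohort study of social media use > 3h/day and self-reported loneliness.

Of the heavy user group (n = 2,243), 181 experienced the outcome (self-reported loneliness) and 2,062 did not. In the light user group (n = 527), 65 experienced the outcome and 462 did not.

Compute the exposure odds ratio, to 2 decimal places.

From the description: a = 181, b = 2062, c = 65, d = 462.
OR = (a·d)/(b·c) = (181 × 462) / (2062 × 65) = 83622 / 134030 = 0.62391
Exposure is associated with lower odds of self-reported loneliness (OR = 0.62 < 1).

0.62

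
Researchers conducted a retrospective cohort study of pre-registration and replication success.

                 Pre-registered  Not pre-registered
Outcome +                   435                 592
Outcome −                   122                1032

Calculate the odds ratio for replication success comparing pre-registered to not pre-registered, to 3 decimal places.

Reading the table with exposure as columns: a = 435 (Pre-registered, case), b = 122 (Pre-registered, non-case), c = 592 (Not pre-registered, case), d = 1032.
OR = (a·d)/(b·c) = (435 × 1032) / (122 × 592) = 448920 / 72224 = 6.21566
The odds of replication success are about 6.22 times as high in the pre-registered group.

6.216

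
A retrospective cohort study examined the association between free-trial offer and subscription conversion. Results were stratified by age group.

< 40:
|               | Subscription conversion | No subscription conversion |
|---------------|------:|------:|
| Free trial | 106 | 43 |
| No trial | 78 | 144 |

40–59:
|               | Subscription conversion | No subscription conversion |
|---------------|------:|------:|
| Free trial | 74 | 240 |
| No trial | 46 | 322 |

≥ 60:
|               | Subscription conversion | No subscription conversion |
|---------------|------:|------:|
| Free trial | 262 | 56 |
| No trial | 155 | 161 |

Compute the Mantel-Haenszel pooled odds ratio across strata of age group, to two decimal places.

OR_MH = Σ(aᵢdᵢ/nᵢ) / Σ(bᵢcᵢ/nᵢ), where nᵢ is the stratum total.
Stratum 1 (< 40): n = 371; a·d/n = 106·144/371 = 41.1429; b·c/n = 43·78/371 = 9.0404
Stratum 2 (40–59): n = 682; a·d/n = 74·322/682 = 34.9384; b·c/n = 240·46/682 = 16.1877
Stratum 3 (≥ 60): n = 634; a·d/n = 262·161/634 = 66.5331; b·c/n = 56·155/634 = 13.6909
OR_MH = (41.1429 + 34.9384 + 66.5331) / (9.0404 + 16.1877 + 13.6909) = 142.6144 / 38.9190 = 3.66439

3.66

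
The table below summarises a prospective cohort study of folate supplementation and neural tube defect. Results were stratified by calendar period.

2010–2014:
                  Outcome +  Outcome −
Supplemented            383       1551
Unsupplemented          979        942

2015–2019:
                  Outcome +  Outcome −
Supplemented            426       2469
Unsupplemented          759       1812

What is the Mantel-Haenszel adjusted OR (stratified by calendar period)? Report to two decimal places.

OR_MH = Σ(aᵢdᵢ/nᵢ) / Σ(bᵢcᵢ/nᵢ), where nᵢ is the stratum total.
Stratum 1 (2010–2014): n = 3855; a·d/n = 383·942/3855 = 93.5891; b·c/n = 1551·979/3855 = 393.8856
Stratum 2 (2015–2019): n = 5466; a·d/n = 426·1812/5466 = 141.2206; b·c/n = 2469·759/5466 = 342.8414
OR_MH = (93.5891 + 141.2206) / (393.8856 + 342.8414) = 234.8097 / 736.7270 = 0.31872

0.32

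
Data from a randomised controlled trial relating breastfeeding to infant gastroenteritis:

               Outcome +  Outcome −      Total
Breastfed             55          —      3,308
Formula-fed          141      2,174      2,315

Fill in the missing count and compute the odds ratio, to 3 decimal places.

0.261

The missing cell is in the exposed row: 3308 − 55 = 3253.
So a = 55, b = 3253, c = 141, d = 2174.
OR = (a·d)/(b·c) = (55 × 2174) / (3253 × 141) = 119570 / 458673 = 0.26069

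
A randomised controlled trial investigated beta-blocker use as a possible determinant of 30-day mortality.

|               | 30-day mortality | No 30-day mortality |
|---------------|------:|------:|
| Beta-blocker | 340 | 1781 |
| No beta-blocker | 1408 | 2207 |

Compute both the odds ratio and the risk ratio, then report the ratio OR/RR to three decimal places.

Cells: a = 340, b = 1781, c = 1408, d = 2207.
OR = (340·2207)/(1781·1408) = 750380/2507648 = 0.29924
Risk in exposed = 340/2121 = 0.16030; risk in unexposed = 1408/3615 = 0.38949; RR = 0.41157
OR/RR = 0.29924 / 0.41157 = 0.72706
The outcome is not rare, so the OR lies further from 1 than the RR.

0.727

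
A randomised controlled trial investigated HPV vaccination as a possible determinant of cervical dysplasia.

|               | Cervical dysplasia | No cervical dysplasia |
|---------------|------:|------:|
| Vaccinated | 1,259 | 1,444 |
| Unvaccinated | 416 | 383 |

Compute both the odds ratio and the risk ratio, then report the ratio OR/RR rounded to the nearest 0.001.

Cells: a = 1259, b = 1444, c = 416, d = 383.
OR = (1259·383)/(1444·416) = 482197/600704 = 0.80272
Risk in exposed = 1259/2703 = 0.46578; risk in unexposed = 416/799 = 0.52065; RR = 0.89461
OR/RR = 0.80272 / 0.89461 = 0.89729
The outcome is not rare, so the OR lies further from 1 than the RR.

0.897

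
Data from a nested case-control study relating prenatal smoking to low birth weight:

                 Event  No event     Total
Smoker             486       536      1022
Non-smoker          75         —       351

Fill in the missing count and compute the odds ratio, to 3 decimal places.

3.337

The missing cell is in the unexposed row: 351 − 75 = 276.
So a = 486, b = 536, c = 75, d = 276.
OR = (a·d)/(b·c) = (486 × 276) / (536 × 75) = 134136 / 40200 = 3.33672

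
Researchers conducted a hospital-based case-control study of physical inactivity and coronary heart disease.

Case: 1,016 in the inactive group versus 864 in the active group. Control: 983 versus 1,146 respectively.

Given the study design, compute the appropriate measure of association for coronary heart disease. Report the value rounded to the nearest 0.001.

From the description: a = 1016, b = 983, c = 864, d = 1146.
This is a hospital-based case-control study: participants were sampled on outcome status, so risks in the source population cannot be estimated directly — relative risk is not valid here. The odds ratio is the appropriate measure.
OR = (a·d)/(b·c) = (1016 × 1146) / (983 × 864) = 1164336 / 849312 = 1.37092

1.371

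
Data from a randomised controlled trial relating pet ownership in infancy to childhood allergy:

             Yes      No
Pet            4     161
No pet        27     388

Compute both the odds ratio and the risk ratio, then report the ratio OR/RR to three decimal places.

0.958

Cells: a = 4, b = 161, c = 27, d = 388.
OR = (4·388)/(161·27) = 1552/4347 = 0.35703
Risk in exposed = 4/165 = 0.02424; risk in unexposed = 27/415 = 0.06506; RR = 0.37262
OR/RR = 0.35703 / 0.37262 = 0.95817
The outcome is rare in both groups, so OR ≈ RR (ratio near 1).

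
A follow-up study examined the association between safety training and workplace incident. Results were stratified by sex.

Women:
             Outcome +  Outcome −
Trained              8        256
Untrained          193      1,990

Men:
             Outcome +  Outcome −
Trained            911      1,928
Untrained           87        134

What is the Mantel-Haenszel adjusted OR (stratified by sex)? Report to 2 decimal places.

OR_MH = Σ(aᵢdᵢ/nᵢ) / Σ(bᵢcᵢ/nᵢ), where nᵢ is the stratum total.
Stratum 1 (Women): n = 2447; a·d/n = 8·1990/2447 = 6.5059; b·c/n = 256·193/2447 = 20.1913
Stratum 2 (Men): n = 3060; a·d/n = 911·134/3060 = 39.8935; b·c/n = 1928·87/3060 = 54.8157
OR_MH = (6.5059 + 39.8935) / (20.1913 + 54.8157) = 46.3994 / 75.0069 = 0.61860

0.62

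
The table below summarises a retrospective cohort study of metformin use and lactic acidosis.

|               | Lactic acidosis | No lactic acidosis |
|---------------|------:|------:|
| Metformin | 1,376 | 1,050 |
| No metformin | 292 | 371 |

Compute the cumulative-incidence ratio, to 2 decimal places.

Cells: a = 1376, b = 1050, c = 292, d = 371.
Risk in exposed = 1376/2426 = 0.56719; risk in unexposed = 292/663 = 0.44042.
RR = 0.56719 / 0.44042 = 1.28783
The risk among the exposed is 1.29 times that among the unexposed.

1.29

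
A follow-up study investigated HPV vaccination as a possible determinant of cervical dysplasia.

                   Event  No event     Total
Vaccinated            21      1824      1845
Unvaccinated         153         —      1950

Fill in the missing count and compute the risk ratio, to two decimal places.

0.15

The missing cell is in the unexposed row: 1950 − 153 = 1797.
So a = 21, b = 1824, c = 153, d = 1797.
RR = [a/(a+b)] / [c/(c+d)] = (21/1845) / (153/1950) = 0.01138/0.07846 = 0.14507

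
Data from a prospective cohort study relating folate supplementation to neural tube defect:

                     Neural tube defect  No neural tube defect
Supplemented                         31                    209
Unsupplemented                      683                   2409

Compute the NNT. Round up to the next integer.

Risk in treated group = 31/240 = 0.12917; risk in control = 683/3092 = 0.22089.
Absolute risk reduction = 0.22089 − 0.12917 = 0.09173
NNT = 1 / ARR = 1 / 0.09173 = 10.902 → round up → 11

11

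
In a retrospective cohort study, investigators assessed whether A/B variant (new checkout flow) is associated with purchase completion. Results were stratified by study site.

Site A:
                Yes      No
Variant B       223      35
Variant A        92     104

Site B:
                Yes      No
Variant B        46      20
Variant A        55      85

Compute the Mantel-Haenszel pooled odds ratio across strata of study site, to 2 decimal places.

5.64

OR_MH = Σ(aᵢdᵢ/nᵢ) / Σ(bᵢcᵢ/nᵢ), where nᵢ is the stratum total.
Stratum 1 (Site A): n = 454; a·d/n = 223·104/454 = 51.0837; b·c/n = 35·92/454 = 7.0925
Stratum 2 (Site B): n = 206; a·d/n = 46·85/206 = 18.9806; b·c/n = 20·55/206 = 5.3398
OR_MH = (51.0837 + 18.9806) / (7.0925 + 5.3398) = 70.0643 / 12.4323 = 5.63566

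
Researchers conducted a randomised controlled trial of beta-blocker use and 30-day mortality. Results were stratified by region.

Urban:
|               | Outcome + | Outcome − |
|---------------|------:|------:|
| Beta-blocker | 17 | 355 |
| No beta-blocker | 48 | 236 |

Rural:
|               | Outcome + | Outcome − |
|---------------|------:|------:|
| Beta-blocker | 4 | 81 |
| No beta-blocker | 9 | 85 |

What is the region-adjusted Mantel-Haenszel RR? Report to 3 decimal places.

0.300

RR_MH = Σ(aᵢ·n₀ᵢ/nᵢ) / Σ(cᵢ·n₁ᵢ/nᵢ), with n₁ᵢ = aᵢ+bᵢ (exposed), n₀ᵢ = cᵢ+dᵢ (unexposed), nᵢ = n₁ᵢ+n₀ᵢ.
Stratum 1 (Urban): n₁ = 372, n₀ = 284, n = 656; a·n₀/n = 17·284/656 = 7.3598; c·n₁/n = 48·372/656 = 27.2195
Stratum 2 (Rural): n₁ = 85, n₀ = 94, n = 179; a·n₀/n = 4·94/179 = 2.1006; c·n₁/n = 9·85/179 = 4.2737
RR_MH = (7.3598 + 2.1006) / (27.2195 + 4.2737) = 9.4603 / 31.4933 = 0.30039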